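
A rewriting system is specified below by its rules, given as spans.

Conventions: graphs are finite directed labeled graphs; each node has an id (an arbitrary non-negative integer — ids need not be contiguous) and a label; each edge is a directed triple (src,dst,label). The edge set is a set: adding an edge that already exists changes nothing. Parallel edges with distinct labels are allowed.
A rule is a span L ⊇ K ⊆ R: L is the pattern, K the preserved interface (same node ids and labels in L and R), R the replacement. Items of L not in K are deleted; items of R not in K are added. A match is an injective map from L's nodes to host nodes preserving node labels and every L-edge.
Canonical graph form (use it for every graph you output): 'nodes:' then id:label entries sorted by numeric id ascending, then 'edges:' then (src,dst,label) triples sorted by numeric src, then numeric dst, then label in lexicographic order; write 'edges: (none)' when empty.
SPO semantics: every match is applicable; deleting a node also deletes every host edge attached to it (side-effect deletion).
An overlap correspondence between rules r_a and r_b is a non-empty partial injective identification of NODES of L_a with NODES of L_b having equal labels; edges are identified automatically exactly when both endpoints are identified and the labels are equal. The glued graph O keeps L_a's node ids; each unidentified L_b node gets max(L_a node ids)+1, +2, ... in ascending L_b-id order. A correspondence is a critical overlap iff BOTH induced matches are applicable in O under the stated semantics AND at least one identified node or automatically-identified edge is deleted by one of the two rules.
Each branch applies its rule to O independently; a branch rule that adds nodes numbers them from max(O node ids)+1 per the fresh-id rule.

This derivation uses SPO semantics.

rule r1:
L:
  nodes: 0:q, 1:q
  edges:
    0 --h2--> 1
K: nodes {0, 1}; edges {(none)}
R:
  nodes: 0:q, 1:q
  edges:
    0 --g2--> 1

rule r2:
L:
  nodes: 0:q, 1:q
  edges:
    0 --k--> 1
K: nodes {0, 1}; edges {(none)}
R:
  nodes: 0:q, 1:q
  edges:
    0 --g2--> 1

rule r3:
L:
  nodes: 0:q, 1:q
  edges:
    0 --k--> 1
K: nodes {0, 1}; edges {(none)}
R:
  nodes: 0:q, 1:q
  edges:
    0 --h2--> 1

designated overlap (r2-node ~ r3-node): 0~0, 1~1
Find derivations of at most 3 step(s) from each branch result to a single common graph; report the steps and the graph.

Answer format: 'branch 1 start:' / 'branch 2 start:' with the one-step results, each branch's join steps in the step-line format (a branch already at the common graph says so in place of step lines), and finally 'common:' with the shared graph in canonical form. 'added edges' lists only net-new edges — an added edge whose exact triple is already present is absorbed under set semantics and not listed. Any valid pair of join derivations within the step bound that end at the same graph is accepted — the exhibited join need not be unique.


branch 1 start:
nodes: 0:q, 1:q
edges: (0,1,g2)
branch 2 start:
nodes: 0:q, 1:q
edges: (0,1,h2)
branch 1: already at the common graph (0 steps)
branch 2 step 1: rule r1; match: 0->0, 1->1; deleted nodes (none); deleted edges (0,1,h2); added nodes (none); added edges (0,1,g2); result: nodes: 0:q, 1:q edges: (0,1,g2)
common:
nodes: 0:q, 1:q
edges: (0,1,g2)


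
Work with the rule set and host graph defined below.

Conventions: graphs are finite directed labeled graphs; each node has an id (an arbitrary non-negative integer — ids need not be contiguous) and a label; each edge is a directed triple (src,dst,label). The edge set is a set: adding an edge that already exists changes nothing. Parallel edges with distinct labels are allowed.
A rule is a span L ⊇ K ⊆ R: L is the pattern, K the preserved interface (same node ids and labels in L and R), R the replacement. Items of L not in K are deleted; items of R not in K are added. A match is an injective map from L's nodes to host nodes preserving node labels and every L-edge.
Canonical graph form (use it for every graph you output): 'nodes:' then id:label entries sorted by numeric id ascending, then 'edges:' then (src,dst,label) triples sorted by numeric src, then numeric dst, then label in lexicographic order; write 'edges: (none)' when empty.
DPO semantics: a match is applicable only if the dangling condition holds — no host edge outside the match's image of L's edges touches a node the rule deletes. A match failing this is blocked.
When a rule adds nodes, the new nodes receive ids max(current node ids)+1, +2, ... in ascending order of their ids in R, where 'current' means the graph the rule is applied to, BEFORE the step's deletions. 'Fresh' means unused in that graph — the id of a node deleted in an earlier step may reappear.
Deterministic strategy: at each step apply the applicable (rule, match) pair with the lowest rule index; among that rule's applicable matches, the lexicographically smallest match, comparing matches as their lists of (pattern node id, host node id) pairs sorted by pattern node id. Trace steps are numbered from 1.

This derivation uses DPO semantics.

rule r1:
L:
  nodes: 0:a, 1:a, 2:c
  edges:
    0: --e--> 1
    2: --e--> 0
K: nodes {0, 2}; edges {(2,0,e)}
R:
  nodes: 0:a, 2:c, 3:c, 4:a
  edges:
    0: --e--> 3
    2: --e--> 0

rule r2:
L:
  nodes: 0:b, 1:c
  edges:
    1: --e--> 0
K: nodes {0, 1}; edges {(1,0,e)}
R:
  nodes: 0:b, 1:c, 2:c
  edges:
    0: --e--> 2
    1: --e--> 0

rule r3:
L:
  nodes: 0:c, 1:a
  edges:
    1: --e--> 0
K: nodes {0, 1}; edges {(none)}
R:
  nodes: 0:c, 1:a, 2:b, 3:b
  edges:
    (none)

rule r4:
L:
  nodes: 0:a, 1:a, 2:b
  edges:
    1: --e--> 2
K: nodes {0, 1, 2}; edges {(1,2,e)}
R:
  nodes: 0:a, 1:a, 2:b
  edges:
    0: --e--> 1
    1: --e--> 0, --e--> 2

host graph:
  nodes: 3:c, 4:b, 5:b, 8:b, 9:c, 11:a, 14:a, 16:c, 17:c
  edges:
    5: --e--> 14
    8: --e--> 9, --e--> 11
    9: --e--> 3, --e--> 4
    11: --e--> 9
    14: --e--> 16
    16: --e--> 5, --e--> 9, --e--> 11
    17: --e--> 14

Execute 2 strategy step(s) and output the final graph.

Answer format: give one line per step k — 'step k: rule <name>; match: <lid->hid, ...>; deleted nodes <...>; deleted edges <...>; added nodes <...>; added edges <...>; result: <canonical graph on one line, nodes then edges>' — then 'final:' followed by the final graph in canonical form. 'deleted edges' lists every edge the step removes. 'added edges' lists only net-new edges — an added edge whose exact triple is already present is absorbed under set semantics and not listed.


step 1: rule r2; match: 0->4, 1->9; deleted nodes (none); deleted edges (none); added nodes 18; added edges (4,18,e); result: nodes: 3:c, 4:b, 5:b, 8:b, 9:c, 11:a, 14:a, 16:c, 17:c, 18:c edges: (4,18,e); (5,14,e); (8,9,e); (8,11,e); (9,3,e); (9,4,e); (11,9,e); (14,16,e); (16,5,e); (16,9,e); (16,11,e); (17,14,e)
step 2: rule r2; match: 0->4, 1->9; deleted nodes (none); deleted edges (none); added nodes 19; added edges (4,19,e); result: nodes: 3:c, 4:b, 5:b, 8:b, 9:c, 11:a, 14:a, 16:c, 17:c, 18:c, 19:c edges: (4,18,e); (4,19,e); (5,14,e); (8,9,e); (8,11,e); (9,3,e); (9,4,e); (11,9,e); (14,16,e); (16,5,e); (16,9,e); (16,11,e); (17,14,e)
final:
nodes: 3:c, 4:b, 5:b, 8:b, 9:c, 11:a, 14:a, 16:c, 17:c, 18:c, 19:c
edges: (4,18,e); (4,19,e); (5,14,e); (8,9,e); (8,11,e); (9,3,e); (9,4,e); (11,9,e); (14,16,e); (16,5,e); (16,9,e); (16,11,e); (17,14,e)


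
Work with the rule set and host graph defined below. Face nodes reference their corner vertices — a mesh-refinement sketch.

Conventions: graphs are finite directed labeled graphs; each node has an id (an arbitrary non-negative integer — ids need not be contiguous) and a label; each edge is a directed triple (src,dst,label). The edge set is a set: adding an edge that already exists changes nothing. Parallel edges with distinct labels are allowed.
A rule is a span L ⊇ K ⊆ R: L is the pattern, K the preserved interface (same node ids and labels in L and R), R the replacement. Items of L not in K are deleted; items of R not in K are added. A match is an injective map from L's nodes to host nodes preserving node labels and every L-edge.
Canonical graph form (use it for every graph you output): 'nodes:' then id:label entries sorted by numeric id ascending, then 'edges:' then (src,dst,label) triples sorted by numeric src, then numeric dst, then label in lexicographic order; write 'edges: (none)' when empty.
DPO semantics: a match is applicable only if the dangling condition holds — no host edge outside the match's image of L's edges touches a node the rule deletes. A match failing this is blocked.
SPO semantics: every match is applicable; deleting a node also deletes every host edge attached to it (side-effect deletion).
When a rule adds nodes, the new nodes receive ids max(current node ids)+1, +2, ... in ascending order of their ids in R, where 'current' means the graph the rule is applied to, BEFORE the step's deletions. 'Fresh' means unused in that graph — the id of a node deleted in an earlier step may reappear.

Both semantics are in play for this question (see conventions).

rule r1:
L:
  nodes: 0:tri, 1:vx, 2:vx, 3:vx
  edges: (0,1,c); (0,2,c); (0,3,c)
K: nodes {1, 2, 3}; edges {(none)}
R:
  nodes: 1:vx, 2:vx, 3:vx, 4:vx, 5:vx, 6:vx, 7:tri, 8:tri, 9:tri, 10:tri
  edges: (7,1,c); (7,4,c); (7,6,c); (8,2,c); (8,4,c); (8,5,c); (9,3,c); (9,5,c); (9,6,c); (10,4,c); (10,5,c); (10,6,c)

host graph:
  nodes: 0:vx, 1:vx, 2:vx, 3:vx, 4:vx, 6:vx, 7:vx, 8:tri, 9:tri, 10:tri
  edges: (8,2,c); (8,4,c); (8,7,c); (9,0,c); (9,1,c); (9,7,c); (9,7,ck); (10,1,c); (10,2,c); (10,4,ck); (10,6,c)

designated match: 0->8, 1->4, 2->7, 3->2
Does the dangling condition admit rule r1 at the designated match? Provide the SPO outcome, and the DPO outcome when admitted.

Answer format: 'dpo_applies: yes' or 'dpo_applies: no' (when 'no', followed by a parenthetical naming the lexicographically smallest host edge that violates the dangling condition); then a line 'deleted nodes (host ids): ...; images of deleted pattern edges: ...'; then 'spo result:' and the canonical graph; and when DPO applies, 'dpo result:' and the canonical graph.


dpo_applies: yes
deleted nodes (host ids): 8; images of deleted pattern edges: (8,2,c); (8,4,c); (8,7,c)
spo result:
nodes: 0:vx, 1:vx, 2:vx, 3:vx, 4:vx, 6:vx, 7:vx, 9:tri, 10:tri, 11:vx, 12:vx, 13:vx, 14:tri, 15:tri, 16:tri, 17:tri
edges: (9,0,c); (9,1,c); (9,7,c); (9,7,ck); (10,1,c); (10,2,c); (10,4,ck); (10,6,c); (14,4,c); (14,11,c); (14,13,c); (15,7,c); (15,11,c); (15,12,c); (16,2,c); (16,12,c); (16,13,c); (17,11,c); (17,12,c); (17,13,c)
dpo result:
nodes: 0:vx, 1:vx, 2:vx, 3:vx, 4:vx, 6:vx, 7:vx, 9:tri, 10:tri, 11:vx, 12:vx, 13:vx, 14:tri, 15:tri, 16:tri, 17:tri
edges: (9,0,c); (9,1,c); (9,7,c); (9,7,ck); (10,1,c); (10,2,c); (10,4,ck); (10,6,c); (14,4,c); (14,11,c); (14,13,c); (15,7,c); (15,11,c); (15,12,c); (16,2,c); (16,12,c); (16,13,c); (17,11,c); (17,12,c); (17,13,c)


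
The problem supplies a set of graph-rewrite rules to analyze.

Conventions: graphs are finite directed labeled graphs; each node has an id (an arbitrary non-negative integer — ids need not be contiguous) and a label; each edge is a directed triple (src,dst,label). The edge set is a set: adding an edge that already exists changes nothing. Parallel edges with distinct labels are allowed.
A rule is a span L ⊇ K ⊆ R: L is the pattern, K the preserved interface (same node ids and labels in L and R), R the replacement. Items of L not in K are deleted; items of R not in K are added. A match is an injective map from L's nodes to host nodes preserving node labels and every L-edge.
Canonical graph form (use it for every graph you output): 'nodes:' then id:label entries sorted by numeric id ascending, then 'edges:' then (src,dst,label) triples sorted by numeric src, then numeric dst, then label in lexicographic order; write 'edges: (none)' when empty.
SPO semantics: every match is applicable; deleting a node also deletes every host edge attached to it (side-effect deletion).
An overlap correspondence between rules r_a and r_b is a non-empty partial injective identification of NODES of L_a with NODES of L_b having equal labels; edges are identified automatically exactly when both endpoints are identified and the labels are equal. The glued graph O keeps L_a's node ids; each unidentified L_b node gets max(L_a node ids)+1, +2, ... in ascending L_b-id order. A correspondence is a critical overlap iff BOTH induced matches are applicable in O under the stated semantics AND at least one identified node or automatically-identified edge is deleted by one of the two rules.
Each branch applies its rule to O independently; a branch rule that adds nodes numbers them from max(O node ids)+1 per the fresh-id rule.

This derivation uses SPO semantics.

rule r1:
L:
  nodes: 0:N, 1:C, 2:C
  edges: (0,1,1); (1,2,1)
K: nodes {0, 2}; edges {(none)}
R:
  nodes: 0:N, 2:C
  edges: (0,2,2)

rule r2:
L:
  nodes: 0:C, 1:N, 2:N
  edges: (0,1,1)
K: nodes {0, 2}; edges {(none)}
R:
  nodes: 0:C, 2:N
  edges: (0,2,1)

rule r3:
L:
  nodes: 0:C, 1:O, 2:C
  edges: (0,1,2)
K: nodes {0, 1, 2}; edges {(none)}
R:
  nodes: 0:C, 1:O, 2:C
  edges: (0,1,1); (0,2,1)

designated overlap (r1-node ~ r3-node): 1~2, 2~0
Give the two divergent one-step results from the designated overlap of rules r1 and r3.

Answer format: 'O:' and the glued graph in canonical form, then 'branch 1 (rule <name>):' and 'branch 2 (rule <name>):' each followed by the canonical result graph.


O:
nodes: 0:N, 1:C, 2:C, 3:O
edges: (0,1,1); (1,2,1); (2,3,2)
branch 1 (rule r1):
nodes: 0:N, 2:C, 3:O
edges: (0,2,2); (2,3,2)
branch 2 (rule r3):
nodes: 0:N, 1:C, 2:C, 3:O
edges: (0,1,1); (1,2,1); (2,1,1); (2,3,1)


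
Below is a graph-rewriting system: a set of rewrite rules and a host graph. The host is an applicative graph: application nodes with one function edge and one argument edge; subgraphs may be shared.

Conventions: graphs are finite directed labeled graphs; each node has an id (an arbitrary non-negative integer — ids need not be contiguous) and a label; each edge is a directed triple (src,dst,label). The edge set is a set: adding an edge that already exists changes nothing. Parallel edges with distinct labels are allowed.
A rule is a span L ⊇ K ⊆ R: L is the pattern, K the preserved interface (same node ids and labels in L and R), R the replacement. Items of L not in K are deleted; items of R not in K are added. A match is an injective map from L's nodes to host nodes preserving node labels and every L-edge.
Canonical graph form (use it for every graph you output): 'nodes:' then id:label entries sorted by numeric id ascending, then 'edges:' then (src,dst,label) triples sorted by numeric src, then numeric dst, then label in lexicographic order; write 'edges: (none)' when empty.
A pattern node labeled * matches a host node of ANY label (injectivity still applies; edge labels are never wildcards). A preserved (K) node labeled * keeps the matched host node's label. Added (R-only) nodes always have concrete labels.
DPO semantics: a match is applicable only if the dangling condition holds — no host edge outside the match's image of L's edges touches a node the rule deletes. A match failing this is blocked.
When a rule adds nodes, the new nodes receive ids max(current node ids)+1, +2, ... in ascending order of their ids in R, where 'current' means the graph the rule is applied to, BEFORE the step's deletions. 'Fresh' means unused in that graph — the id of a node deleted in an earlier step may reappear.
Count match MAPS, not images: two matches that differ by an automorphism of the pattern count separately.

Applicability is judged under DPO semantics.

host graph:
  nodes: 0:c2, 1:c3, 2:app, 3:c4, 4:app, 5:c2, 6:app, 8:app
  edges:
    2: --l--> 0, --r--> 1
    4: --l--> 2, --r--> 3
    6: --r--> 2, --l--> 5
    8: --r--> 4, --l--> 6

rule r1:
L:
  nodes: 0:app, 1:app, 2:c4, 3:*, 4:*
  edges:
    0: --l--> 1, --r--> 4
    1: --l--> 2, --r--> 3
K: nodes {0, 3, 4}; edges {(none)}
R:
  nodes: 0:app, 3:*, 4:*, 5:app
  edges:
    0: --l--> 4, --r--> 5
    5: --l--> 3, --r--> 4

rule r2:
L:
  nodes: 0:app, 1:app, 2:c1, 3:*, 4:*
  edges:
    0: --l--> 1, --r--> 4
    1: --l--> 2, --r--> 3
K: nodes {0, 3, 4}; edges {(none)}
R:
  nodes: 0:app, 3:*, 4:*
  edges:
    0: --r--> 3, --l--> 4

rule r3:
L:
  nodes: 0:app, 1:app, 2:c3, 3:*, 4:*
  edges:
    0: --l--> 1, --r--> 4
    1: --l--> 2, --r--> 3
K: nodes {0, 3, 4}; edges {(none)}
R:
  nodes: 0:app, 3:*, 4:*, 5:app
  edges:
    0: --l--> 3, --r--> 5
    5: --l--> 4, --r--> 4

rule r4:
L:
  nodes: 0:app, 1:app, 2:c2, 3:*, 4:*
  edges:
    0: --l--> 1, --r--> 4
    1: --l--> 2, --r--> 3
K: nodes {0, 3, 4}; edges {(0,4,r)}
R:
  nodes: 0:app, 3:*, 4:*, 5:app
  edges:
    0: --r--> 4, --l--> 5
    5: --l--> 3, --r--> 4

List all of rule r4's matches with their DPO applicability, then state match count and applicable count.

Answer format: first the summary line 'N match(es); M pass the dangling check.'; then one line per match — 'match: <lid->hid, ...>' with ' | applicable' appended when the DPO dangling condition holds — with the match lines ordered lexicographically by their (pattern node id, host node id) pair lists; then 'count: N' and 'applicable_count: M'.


2 match(es); 1 pass the dangling check.
match: 0->4, 1->2, 2->0, 3->1, 4->3
match: 0->8, 1->6, 2->5, 3->2, 4->4 | applicable
count: 2
applicable_count: 1


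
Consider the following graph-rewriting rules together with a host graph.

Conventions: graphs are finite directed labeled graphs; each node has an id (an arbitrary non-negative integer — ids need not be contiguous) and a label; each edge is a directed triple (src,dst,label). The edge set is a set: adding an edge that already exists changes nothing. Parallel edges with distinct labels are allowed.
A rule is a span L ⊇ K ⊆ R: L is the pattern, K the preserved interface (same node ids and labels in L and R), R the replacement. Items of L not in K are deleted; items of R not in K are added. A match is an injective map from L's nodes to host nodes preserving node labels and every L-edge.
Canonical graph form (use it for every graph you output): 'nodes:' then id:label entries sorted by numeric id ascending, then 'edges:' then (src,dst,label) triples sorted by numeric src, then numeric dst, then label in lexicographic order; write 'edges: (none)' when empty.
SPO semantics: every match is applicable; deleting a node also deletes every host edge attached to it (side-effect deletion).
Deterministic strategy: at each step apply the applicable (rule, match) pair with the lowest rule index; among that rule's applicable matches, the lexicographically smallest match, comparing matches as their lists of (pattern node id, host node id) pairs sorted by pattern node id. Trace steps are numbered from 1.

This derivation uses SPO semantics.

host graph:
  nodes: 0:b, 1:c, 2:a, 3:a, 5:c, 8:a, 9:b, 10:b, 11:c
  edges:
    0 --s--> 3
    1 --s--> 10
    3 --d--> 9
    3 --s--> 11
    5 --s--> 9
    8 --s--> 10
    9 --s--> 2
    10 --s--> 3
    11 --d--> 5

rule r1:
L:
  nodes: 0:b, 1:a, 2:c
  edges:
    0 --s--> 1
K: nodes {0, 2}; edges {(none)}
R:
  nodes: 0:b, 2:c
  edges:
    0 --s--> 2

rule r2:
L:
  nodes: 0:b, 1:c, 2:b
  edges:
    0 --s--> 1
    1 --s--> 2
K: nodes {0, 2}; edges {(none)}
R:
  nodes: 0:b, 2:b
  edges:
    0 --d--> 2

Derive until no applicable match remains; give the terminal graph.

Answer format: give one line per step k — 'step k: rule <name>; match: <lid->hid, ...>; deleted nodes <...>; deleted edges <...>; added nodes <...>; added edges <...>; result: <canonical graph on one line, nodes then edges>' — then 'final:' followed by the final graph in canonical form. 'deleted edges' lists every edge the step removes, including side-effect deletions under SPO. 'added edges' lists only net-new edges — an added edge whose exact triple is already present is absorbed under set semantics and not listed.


step 1: rule r1; match: 0->0, 1->3, 2->1; deleted nodes 3; deleted edges (0,3,s); (3,9,d); (3,11,s); (10,3,s); added nodes (none); added edges (0,1,s); result: nodes: 0:b, 1:c, 2:a, 5:c, 8:a, 9:b, 10:b, 11:c edges: (0,1,s); (1,10,s); (5,9,s); (8,10,s); (9,2,s); (11,5,d)
step 2: rule r1; match: 0->9, 1->2, 2->1; deleted nodes 2; deleted edges (9,2,s); added nodes (none); added edges (9,1,s); result: nodes: 0:b, 1:c, 5:c, 8:a, 9:b, 10:b, 11:c edges: (0,1,s); (1,10,s); (5,9,s); (8,10,s); (9,1,s); (11,5,d)
step 3: rule r2; match: 0->0, 1->1, 2->10; deleted nodes 1; deleted edges (0,1,s); (1,10,s); (9,1,s); added nodes (none); added edges (0,10,d); result: nodes: 0:b, 5:c, 8:a, 9:b, 10:b, 11:c edges: (0,10,d); (5,9,s); (8,10,s); (11,5,d)
final:
nodes: 0:b, 5:c, 8:a, 9:b, 10:b, 11:c
edges: (0,10,d); (5,9,s); (8,10,s); (11,5,d)


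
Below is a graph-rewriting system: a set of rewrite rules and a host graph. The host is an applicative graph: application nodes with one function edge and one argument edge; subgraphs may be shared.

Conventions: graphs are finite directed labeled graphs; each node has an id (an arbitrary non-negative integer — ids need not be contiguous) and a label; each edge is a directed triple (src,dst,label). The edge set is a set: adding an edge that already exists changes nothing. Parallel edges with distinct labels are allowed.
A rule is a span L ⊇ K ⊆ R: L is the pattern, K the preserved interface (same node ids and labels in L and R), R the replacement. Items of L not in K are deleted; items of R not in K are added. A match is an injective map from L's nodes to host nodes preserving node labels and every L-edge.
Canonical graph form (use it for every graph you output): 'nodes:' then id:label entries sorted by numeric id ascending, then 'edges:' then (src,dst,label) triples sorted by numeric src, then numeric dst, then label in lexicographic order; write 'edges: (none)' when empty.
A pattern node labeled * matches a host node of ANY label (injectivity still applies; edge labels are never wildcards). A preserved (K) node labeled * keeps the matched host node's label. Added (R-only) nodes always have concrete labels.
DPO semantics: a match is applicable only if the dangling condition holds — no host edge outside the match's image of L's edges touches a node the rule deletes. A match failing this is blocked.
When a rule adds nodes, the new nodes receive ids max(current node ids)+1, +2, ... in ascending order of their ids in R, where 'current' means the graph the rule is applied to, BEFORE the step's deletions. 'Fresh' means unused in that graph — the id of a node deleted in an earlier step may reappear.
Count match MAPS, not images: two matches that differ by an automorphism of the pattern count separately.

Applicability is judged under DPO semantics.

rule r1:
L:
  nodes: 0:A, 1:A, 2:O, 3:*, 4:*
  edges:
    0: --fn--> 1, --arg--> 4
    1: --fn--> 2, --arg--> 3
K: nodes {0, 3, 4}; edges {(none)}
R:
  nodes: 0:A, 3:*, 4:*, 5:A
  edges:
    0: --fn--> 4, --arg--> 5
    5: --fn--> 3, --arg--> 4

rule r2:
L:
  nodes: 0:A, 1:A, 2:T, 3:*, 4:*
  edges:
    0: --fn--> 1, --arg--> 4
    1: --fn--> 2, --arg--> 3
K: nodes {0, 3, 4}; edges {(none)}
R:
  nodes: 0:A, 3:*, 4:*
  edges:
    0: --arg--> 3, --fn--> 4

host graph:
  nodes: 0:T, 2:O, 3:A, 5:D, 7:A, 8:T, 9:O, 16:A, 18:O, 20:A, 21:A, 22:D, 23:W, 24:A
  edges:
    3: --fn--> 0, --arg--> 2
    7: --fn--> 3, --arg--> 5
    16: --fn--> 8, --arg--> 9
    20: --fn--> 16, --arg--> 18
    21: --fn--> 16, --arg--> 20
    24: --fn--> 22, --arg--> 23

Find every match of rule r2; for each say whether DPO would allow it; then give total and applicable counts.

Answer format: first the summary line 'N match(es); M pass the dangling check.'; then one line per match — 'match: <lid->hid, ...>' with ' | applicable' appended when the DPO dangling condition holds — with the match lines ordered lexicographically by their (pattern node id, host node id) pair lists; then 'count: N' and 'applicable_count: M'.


3 match(es); 1 pass the dangling check.
match: 0->7, 1->3, 2->0, 3->2, 4->5 | applicable
match: 0->20, 1->16, 2->8, 3->9, 4->18
match: 0->21, 1->16, 2->8, 3->9, 4->20
count: 3
applicable_count: 1


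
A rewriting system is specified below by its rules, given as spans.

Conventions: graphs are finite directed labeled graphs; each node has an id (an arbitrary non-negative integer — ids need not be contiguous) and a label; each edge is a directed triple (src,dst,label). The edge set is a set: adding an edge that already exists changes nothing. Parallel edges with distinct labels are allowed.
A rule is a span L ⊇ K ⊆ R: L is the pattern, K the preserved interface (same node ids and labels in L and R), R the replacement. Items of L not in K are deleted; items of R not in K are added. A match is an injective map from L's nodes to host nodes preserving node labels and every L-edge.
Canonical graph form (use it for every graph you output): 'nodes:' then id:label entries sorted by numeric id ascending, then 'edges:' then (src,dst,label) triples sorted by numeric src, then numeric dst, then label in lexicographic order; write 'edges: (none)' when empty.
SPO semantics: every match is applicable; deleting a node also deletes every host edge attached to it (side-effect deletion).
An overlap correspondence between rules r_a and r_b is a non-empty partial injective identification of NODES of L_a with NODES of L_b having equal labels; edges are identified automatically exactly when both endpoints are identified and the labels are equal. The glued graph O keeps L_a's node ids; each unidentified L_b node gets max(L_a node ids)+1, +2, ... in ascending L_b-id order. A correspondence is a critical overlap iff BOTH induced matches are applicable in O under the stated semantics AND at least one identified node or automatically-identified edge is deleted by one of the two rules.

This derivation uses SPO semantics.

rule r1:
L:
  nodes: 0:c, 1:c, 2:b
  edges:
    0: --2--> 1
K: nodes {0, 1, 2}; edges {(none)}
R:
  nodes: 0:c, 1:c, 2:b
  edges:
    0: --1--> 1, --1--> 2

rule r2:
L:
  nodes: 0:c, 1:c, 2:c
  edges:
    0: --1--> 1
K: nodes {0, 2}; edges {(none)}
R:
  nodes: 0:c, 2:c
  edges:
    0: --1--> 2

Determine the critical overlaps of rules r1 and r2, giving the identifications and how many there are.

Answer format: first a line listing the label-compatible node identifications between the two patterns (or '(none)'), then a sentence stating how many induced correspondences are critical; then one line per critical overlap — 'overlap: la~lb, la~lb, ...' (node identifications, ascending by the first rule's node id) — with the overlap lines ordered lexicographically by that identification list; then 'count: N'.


label-compatible node identifications between L(r1) and L(r2): 0~0, 0~1, 0~2, 1~0, 1~1, 1~2
6 of the induced correspondences are critical overlaps of r1 and r2.
overlap: 0~0, 1~1
overlap: 0~1
overlap: 0~1, 1~0
overlap: 0~1, 1~2
overlap: 0~2, 1~1
overlap: 1~1
count: 6


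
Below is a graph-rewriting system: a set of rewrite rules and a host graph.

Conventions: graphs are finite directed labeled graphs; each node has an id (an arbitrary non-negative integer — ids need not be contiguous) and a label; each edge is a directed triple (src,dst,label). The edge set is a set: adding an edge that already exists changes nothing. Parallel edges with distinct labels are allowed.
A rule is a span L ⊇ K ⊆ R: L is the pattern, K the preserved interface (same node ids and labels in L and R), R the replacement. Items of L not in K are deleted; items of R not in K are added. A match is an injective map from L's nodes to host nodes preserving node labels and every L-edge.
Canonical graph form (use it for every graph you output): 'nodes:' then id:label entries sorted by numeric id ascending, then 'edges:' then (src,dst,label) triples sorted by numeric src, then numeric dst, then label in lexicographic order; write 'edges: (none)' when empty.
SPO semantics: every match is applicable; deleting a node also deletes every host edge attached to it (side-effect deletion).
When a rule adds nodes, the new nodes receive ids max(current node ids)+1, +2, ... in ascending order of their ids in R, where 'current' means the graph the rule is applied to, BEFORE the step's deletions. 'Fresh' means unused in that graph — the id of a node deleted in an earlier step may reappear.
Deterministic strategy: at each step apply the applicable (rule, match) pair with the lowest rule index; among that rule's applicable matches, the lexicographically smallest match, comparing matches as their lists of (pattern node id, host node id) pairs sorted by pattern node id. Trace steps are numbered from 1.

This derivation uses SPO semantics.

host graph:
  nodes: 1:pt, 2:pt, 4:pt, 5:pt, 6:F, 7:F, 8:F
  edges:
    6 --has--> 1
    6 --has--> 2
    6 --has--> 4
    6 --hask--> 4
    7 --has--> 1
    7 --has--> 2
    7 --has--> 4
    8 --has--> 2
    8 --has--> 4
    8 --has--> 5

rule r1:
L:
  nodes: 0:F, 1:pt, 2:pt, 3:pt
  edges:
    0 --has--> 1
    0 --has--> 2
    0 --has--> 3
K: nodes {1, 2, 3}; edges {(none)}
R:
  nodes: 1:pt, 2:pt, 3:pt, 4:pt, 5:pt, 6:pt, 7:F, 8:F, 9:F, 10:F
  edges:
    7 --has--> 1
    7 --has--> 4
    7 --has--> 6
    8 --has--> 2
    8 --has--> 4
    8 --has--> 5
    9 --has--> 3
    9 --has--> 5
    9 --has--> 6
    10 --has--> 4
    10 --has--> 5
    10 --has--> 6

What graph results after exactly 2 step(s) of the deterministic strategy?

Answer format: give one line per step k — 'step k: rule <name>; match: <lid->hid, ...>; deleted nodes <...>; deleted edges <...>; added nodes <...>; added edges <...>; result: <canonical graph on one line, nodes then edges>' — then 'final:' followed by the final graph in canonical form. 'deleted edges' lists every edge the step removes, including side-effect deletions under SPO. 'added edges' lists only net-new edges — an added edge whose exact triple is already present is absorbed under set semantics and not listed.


step 1: rule r1; match: 0->6, 1->1, 2->2, 3->4; deleted nodes 6; deleted edges (6,1,has); (6,2,has); (6,4,has); (6,4,hask); added nodes 9, 10, 11, 12, 13, 14, 15; added edges (12,1,has); (12,9,has); (12,11,has); (13,2,has); (13,9,has); (13,10,has); (14,4,has); (14,10,has); (14,11,has); (15,9,has); (15,10,has); (15,11,has); result: nodes: 1:pt, 2:pt, 4:pt, 5:pt, 7:F, 8:F, 9:pt, 10:pt, 11:pt, 12:F, 13:F, 14:F, 15:F edges: (7,1,has); (7,2,has); (7,4,has); (8,2,has); (8,4,has); (8,5,has); (12,1,has); (12,9,has); (12,11,has); (13,2,has); (13,9,has); (13,10,has); (14,4,has); (14,10,has); (14,11,has); (15,9,has); (15,10,has); (15,11,has)
step 2: rule r1; match: 0->7, 1->1, 2->2, 3->4; deleted nodes 7; deleted edges (7,1,has); (7,2,has); (7,4,has); added nodes 16, 17, 18, 19, 20, 21, 22; added edges (19,1,has); (19,16,has); (19,18,has); (20,2,has); (20,16,has); (20,17,has); (21,4,has); (21,17,has); (21,18,has); (22,16,has); (22,17,has); (22,18,has); result: nodes: 1:pt, 2:pt, 4:pt, 5:pt, 8:F, 9:pt, 10:pt, 11:pt, 12:F, 13:F, 14:F, 15:F, 16:pt, 17:pt, 18:pt, 19:F, 20:F, 21:F, 22:F edges: (8,2,has); (8,4,has); (8,5,has); (12,1,has); (12,9,has); (12,11,has); (13,2,has); (13,9,has); (13,10,has); (14,4,has); (14,10,has); (14,11,has); (15,9,has); (15,10,has); (15,11,has); (19,1,has); (19,16,has); (19,18,has); (20,2,has); (20,16,has); (20,17,has); (21,4,has); (21,17,has); (21,18,has); (22,16,has); (22,17,has); (22,18,has)
final:
nodes: 1:pt, 2:pt, 4:pt, 5:pt, 8:F, 9:pt, 10:pt, 11:pt, 12:F, 13:F, 14:F, 15:F, 16:pt, 17:pt, 18:pt, 19:F, 20:F, 21:F, 22:F
edges: (8,2,has); (8,4,has); (8,5,has); (12,1,has); (12,9,has); (12,11,has); (13,2,has); (13,9,has); (13,10,has); (14,4,has); (14,10,has); (14,11,has); (15,9,has); (15,10,has); (15,11,has); (19,1,has); (19,16,has); (19,18,has); (20,2,has); (20,16,has); (20,17,has); (21,4,has); (21,17,has); (21,18,has); (22,16,has); (22,17,has); (22,18,has)


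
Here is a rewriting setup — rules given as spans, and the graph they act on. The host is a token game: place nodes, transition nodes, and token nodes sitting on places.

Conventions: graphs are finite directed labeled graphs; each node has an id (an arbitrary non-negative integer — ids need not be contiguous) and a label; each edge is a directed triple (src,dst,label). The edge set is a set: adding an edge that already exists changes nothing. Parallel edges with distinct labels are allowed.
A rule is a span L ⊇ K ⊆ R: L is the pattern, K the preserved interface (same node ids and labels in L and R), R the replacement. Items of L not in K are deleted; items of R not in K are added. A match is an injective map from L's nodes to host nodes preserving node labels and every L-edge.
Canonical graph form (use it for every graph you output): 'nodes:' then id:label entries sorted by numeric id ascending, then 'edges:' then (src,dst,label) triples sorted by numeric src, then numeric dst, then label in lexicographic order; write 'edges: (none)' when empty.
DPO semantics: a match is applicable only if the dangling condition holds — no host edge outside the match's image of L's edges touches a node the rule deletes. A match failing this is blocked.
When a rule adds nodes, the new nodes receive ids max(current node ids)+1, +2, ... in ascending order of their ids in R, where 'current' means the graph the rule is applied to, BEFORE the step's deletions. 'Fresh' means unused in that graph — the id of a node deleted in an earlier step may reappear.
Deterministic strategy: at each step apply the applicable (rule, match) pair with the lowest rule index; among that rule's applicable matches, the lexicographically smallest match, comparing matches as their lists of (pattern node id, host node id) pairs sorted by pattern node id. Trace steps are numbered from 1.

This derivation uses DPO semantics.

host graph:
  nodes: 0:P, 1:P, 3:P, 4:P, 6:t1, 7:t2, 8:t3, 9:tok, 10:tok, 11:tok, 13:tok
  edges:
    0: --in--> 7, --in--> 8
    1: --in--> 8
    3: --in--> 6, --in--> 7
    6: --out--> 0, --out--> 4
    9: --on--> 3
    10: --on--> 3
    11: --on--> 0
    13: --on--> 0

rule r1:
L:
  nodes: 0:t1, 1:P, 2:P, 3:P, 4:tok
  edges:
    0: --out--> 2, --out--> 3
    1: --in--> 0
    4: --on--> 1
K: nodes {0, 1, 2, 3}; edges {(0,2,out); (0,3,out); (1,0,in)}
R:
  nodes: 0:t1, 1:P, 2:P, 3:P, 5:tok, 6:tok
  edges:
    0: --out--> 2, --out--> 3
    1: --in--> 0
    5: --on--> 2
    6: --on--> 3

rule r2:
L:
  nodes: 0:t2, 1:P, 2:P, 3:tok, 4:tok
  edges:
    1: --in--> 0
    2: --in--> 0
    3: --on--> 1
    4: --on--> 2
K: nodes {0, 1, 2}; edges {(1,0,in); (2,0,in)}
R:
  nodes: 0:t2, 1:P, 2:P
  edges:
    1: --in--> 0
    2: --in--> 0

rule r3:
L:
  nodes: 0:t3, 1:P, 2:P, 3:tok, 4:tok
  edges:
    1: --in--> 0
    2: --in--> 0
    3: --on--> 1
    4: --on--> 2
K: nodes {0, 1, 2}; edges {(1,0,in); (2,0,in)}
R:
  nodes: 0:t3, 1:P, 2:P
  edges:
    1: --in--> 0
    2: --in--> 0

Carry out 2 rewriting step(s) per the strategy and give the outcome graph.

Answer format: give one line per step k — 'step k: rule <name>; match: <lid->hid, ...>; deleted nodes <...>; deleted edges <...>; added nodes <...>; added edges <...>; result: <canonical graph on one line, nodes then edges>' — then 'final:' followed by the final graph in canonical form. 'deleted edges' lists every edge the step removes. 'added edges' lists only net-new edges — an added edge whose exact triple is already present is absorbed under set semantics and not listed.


step 1: rule r1; match: 0->6, 1->3, 2->0, 3->4, 4->9; deleted nodes 9; deleted edges (9,3,on); added nodes 14, 15; added edges (14,0,on); (15,4,on); result: nodes: 0:P, 1:P, 3:P, 4:P, 6:t1, 7:t2, 8:t3, 10:tok, 11:tok, 13:tok, 14:tok, 15:tok edges: (0,7,in); (0,8,in); (1,8,in); (3,6,in); (3,7,in); (6,0,out); (6,4,out); (10,3,on); (11,0,on); (13,0,on); (14,0,on); (15,4,on)
step 2: rule r1; match: 0->6, 1->3, 2->0, 3->4, 4->10; deleted nodes 10; deleted edges (10,3,on); added nodes 16, 17; added edges (16,0,on); (17,4,on); result: nodes: 0:P, 1:P, 3:P, 4:P, 6:t1, 7:t2, 8:t3, 11:tok, 13:tok, 14:tok, 15:tok, 16:tok, 17:tok edges: (0,7,in); (0,8,in); (1,8,in); (3,6,in); (3,7,in); (6,0,out); (6,4,out); (11,0,on); (13,0,on); (14,0,on); (15,4,on); (16,0,on); (17,4,on)
final:
nodes: 0:P, 1:P, 3:P, 4:P, 6:t1, 7:t2, 8:t3, 11:tok, 13:tok, 14:tok, 15:tok, 16:tok, 17:tok
edges: (0,7,in); (0,8,in); (1,8,in); (3,6,in); (3,7,in); (6,0,out); (6,4,out); (11,0,on); (13,0,on); (14,0,on); (15,4,on); (16,0,on); (17,4,on)


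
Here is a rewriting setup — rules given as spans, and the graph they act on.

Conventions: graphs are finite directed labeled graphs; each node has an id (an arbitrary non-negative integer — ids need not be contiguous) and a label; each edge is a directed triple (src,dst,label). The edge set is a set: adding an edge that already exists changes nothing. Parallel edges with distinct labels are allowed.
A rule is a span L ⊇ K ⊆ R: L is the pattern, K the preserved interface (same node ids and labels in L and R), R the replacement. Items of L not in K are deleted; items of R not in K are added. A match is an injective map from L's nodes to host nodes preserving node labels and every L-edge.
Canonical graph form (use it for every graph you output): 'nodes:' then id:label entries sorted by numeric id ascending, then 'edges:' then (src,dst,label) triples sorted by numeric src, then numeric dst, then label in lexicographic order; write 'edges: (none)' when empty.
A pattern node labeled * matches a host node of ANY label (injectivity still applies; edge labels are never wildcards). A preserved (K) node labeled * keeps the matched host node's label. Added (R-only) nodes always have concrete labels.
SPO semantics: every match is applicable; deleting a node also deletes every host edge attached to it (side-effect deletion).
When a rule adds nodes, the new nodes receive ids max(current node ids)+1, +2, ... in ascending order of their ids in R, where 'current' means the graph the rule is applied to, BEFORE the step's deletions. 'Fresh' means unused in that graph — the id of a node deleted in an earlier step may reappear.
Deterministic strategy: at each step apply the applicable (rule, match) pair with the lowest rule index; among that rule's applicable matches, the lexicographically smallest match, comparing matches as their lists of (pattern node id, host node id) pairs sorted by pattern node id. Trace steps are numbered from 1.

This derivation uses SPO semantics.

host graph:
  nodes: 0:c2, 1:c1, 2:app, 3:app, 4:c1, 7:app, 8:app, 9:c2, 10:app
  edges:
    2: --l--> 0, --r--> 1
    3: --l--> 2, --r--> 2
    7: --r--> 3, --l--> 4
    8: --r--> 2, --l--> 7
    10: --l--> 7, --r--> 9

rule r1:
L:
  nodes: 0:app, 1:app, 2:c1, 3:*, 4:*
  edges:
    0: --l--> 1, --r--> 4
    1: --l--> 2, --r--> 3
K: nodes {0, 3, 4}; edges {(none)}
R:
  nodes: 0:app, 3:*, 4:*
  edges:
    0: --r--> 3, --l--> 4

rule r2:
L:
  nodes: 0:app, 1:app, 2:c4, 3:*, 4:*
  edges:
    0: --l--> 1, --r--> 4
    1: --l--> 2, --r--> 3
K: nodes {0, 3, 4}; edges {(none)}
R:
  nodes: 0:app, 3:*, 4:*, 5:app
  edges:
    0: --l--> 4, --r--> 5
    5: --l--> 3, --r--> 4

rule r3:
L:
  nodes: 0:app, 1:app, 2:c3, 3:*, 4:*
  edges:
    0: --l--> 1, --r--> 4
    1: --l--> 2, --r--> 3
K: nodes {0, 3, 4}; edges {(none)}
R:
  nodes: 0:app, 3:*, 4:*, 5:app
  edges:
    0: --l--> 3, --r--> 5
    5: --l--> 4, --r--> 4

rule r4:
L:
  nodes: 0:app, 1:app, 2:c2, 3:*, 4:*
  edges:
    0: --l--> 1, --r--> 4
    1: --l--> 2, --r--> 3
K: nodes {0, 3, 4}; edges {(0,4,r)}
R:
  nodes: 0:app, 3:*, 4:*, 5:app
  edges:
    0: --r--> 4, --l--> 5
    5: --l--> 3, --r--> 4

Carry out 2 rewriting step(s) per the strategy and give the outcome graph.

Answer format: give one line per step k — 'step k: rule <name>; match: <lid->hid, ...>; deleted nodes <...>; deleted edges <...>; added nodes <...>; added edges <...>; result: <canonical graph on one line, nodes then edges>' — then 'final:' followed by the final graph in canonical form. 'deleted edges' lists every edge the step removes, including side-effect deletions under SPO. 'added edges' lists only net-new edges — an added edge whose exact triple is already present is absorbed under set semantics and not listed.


step 1: rule r1; match: 0->8, 1->7, 2->4, 3->3, 4->2; deleted nodes 4, 7; deleted edges (7,3,r); (7,4,l); (8,2,r); (8,7,l); (10,7,l); added nodes (none); added edges (8,2,l); (8,3,r); result: nodes: 0:c2, 1:c1, 2:app, 3:app, 8:app, 9:c2, 10:app edges: (2,0,l); (2,1,r); (3,2,l); (3,2,r); (8,2,l); (8,3,r); (10,9,r)
step 2: rule r4; match: 0->8, 1->2, 2->0, 3->1, 4->3; deleted nodes 0, 2; deleted edges (2,0,l); (2,1,r); (3,2,l); (3,2,r); (8,2,l); added nodes 11; added edges (8,11,l); (11,1,l); (11,3,r); result: nodes: 1:c1, 3:app, 8:app, 9:c2, 10:app, 11:app edges: (8,3,r); (8,11,l); (10,9,r); (11,1,l); (11,3,r)
final:
nodes: 1:c1, 3:app, 8:app, 9:c2, 10:app, 11:app
edges: (8,3,r); (8,11,l); (10,9,r); (11,1,l); (11,3,r)
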